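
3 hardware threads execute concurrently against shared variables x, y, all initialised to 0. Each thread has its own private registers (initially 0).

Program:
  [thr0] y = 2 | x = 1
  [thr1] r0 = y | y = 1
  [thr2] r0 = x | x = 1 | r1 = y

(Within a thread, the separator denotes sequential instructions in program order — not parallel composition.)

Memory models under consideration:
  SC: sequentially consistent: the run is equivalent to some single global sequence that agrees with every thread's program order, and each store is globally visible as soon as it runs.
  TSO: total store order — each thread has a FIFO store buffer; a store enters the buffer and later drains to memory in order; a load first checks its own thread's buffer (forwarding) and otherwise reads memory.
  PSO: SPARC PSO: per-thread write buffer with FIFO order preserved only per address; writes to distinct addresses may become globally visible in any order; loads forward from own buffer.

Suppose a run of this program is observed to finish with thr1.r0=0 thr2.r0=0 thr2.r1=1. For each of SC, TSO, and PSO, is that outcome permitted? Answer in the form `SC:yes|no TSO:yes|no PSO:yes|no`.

SC:yes TSO:yes PSO:yes

outcome vector order: (thr1.r0,thr2.r0,thr2.r1)
SC (10): 000 001 002 011 012 200 201 202 211 212
TSO (10): 000 001 002 011 012 200 201 202 211 212
PSO (12): 000 001 002 010 011 012 200 201 202 210 211 212
target 001 ∈ {SC,TSO,PSO}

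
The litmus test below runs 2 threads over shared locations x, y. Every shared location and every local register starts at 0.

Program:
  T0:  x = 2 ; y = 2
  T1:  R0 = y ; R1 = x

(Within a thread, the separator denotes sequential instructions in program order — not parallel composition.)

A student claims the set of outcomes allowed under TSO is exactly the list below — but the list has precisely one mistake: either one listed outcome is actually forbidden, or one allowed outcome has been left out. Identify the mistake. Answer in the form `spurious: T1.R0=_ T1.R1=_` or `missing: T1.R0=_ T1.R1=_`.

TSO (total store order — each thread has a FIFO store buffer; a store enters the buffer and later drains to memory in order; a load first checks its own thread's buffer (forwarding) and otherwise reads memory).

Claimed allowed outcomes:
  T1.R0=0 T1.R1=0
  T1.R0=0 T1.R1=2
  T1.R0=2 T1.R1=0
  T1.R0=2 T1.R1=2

spurious: T1.R0=2 T1.R1=0

outcome vector order: (T1.R0,T1.R1)
[TSO] allowed = {0/0; 0/2; 2/2}
claimed∖TSO = {2/0}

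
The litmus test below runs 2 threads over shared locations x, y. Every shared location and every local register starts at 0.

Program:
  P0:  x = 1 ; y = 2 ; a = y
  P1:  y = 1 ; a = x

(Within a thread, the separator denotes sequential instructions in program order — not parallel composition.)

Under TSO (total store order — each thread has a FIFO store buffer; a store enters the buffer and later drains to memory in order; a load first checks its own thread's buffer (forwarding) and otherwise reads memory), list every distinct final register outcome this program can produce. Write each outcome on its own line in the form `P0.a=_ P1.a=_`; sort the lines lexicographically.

outcome vector order: (P0.a,P1.a)
|TSO outcomes| = 4

P0.a=1 P1.a=0
P0.a=1 P1.a=1
P0.a=2 P1.a=0
P0.a=2 P1.a=1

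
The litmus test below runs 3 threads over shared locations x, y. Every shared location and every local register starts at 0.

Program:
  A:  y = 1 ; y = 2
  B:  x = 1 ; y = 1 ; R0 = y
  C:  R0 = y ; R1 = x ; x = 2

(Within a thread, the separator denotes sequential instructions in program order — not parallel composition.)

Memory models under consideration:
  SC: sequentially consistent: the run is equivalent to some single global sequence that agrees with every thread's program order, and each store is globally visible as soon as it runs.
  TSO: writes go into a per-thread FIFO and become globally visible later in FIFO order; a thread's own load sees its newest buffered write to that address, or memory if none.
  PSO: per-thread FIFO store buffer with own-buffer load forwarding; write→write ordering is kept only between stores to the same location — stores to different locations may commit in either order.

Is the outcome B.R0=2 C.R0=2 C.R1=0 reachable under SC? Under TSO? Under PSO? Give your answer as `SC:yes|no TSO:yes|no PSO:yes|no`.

outcome vector order: (B.R0,C.R0,C.R1)
under SC → 1/0/0; 1/0/1; 1/1/0; 1/1/1; 1/2/0; 1/2/1; 2/0/0; 2/0/1; 2/1/0; 2/1/1; 2/2/1
under TSO → 1/0/0; 1/0/1; 1/1/0; 1/1/1; 1/2/0; 1/2/1; 2/0/0; 2/0/1; 2/1/0; 2/1/1; 2/2/1
under PSO → 1/0/0; 1/0/1; 1/1/0; 1/1/1; 1/2/0; 1/2/1; 2/0/0; 2/0/1; 2/1/0; 2/1/1; 2/2/0; 2/2/1
target 2/2/0 ∈ {PSO}

SC:no TSO:no PSO:yes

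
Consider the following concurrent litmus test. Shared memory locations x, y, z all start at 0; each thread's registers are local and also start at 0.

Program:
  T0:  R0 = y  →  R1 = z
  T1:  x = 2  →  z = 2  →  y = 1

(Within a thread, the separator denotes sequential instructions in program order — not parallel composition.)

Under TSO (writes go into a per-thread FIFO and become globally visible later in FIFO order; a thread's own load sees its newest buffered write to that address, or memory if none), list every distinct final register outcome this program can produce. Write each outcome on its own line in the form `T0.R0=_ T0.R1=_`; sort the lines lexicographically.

outcome vector order: (T0.R0,T0.R1)
|TSO outcomes| = 3

T0.R0=0 T0.R1=0
T0.R0=0 T0.R1=2
T0.R0=1 T0.R1=2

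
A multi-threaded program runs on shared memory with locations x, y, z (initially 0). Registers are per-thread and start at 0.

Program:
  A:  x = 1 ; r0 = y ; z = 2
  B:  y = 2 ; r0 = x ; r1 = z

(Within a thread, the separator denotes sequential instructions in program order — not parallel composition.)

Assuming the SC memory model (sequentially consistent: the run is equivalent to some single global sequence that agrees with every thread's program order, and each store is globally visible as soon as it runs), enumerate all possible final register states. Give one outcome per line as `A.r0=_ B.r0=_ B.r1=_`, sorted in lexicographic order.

outcome vector order: (A.r0,B.r0,B.r1)
|SC outcomes| = 6

A.r0=0 B.r0=1 B.r1=0
A.r0=0 B.r0=1 B.r1=2
A.r0=2 B.r0=0 B.r1=0
A.r0=2 B.r0=0 B.r1=2
A.r0=2 B.r0=1 B.r1=0
A.r0=2 B.r0=1 B.r1=2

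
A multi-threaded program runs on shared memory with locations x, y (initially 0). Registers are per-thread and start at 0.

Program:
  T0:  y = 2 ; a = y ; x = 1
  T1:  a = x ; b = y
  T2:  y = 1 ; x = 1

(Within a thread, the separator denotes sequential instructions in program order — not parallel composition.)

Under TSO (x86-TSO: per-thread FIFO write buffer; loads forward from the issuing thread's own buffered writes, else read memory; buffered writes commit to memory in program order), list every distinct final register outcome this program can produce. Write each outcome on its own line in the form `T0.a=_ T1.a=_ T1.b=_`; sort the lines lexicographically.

outcome vector order: (T0.a,T1.a,T1.b)
|TSO outcomes| = 9

T0.a=1 T1.a=0 T1.b=0
T0.a=1 T1.a=0 T1.b=1
T0.a=1 T1.a=0 T1.b=2
T0.a=1 T1.a=1 T1.b=1
T0.a=2 T1.a=0 T1.b=0
T0.a=2 T1.a=0 T1.b=1
T0.a=2 T1.a=0 T1.b=2
T0.a=2 T1.a=1 T1.b=1
T0.a=2 T1.a=1 T1.b=2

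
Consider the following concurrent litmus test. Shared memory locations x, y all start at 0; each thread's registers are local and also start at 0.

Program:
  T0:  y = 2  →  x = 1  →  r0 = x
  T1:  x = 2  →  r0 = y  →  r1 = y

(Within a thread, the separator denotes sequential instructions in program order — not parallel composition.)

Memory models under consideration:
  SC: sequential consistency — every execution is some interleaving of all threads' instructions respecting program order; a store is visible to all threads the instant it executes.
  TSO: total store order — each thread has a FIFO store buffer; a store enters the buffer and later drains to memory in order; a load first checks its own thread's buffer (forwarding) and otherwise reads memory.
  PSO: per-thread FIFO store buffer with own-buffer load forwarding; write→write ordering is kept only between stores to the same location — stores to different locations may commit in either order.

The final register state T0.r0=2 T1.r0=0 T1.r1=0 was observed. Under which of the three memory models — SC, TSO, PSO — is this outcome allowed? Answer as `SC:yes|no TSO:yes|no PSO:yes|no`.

SC:no TSO:yes PSO:yes

outcome vector order: (T0.r0,T1.r0,T1.r1)
under SC → 1/0/0, 1/0/2, 1/2/2, 2/2/2
under TSO → 1/0/0, 1/0/2, 1/2/2, 2/0/0, 2/0/2, 2/2/2
under PSO → 1/0/0, 1/0/2, 1/2/2, 2/0/0, 2/0/2, 2/2/2
target 2/0/0 ∈ {TSO,PSO}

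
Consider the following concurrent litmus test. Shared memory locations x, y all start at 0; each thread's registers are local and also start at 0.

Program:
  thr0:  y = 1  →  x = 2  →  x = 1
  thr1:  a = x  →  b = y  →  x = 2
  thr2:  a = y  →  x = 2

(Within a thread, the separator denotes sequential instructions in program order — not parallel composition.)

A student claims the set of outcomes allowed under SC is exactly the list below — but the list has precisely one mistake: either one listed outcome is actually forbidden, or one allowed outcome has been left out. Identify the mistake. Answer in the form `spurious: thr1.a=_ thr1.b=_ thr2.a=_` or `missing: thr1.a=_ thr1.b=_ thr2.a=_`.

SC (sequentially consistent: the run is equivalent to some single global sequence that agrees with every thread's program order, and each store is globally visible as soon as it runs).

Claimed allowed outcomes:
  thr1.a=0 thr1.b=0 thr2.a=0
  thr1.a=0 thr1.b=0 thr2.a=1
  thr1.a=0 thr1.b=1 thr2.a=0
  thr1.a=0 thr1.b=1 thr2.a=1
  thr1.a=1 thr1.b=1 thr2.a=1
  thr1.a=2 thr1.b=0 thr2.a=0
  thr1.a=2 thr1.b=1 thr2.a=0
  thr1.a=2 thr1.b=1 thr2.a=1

outcome vector order: (thr1.a,thr1.b,thr2.a)
SC (9): 000, 001, 010, 011, 110, 111, 200, 210, 211
SC∖claimed = {110}

missing: thr1.a=1 thr1.b=1 thr2.a=0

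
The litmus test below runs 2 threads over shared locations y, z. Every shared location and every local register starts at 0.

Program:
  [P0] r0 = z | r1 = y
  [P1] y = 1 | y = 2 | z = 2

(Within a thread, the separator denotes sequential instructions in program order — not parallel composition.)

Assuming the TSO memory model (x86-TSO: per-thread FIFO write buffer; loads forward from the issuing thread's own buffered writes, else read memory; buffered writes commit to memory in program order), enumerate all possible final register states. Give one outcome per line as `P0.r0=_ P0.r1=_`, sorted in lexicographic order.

outcome vector order: (P0.r0,P0.r1)
|TSO outcomes| = 4

P0.r0=0 P0.r1=0
P0.r0=0 P0.r1=1
P0.r0=0 P0.r1=2
P0.r0=2 P0.r1=2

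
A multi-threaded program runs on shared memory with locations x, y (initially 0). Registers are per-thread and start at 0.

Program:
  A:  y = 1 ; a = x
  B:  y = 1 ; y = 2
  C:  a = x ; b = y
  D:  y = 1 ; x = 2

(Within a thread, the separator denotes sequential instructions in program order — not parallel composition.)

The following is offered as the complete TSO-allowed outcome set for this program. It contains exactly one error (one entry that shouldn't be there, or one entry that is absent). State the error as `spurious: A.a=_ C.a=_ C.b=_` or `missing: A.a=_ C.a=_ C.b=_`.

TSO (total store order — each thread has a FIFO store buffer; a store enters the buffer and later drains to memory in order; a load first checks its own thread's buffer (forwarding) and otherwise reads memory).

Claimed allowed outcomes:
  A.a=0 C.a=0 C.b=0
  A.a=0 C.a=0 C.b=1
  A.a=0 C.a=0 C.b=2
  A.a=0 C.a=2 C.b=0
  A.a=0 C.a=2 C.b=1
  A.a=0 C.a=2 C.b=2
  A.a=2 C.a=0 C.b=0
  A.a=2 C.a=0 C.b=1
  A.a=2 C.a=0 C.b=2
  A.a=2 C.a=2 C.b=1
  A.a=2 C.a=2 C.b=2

outcome vector order: (A.a,C.a,C.b)
TSO: 10 outcomes — {<0 0 0>, <0 0 1>, <0 0 2>, <0 2 1>, <0 2 2>, <2 0 0>, <2 0 1>, <2 0 2>, <2 2 1>, <2 2 2>}
claimed∖TSO = {<0 2 0>}

spurious: A.a=0 C.a=2 C.b=0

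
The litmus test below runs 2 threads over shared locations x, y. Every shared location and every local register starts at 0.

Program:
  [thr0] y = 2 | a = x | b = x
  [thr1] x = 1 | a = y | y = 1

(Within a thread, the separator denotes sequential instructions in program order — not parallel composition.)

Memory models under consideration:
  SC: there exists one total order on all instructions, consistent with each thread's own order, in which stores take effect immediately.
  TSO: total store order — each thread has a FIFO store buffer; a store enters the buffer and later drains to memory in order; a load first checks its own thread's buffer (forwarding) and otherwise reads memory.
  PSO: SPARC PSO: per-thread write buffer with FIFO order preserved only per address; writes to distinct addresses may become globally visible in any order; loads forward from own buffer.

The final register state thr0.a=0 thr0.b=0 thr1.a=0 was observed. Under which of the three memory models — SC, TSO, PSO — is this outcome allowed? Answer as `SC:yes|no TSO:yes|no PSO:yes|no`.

outcome vector order: (thr0.a,thr0.b,thr1.a)
[SC] allowed = {(0,0,2); (0,1,2); (1,1,0); (1,1,2)}
[TSO] allowed = {(0,0,0); (0,0,2); (0,1,0); (0,1,2); (1,1,0); (1,1,2)}
[PSO] allowed = {(0,0,0); (0,0,2); (0,1,0); (0,1,2); (1,1,0); (1,1,2)}
target (0,0,0) ∈ {TSO,PSO}

SC:no TSO:yes PSO:yes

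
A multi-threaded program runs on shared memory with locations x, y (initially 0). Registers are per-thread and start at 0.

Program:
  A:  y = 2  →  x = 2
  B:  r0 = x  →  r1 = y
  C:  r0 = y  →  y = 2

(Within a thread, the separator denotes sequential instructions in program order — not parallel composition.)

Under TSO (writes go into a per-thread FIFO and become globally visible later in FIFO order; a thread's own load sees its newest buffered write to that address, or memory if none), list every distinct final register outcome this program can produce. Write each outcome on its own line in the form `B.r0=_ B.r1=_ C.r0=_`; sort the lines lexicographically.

B.r0=0 B.r1=0 C.r0=0
B.r0=0 B.r1=0 C.r0=2
B.r0=0 B.r1=2 C.r0=0
B.r0=0 B.r1=2 C.r0=2
B.r0=2 B.r1=2 C.r0=0
B.r0=2 B.r1=2 C.r0=2

outcome vector order: (B.r0,B.r1,C.r0)
|TSO outcomes| = 6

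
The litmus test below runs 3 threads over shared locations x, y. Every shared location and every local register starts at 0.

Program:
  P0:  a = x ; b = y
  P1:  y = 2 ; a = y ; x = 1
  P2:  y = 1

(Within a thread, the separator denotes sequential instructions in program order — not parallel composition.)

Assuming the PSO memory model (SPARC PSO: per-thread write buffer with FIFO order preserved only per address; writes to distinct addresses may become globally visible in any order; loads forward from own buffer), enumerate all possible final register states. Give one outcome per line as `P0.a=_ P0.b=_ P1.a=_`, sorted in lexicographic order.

outcome vector order: (P0.a,P0.b,P1.a)
|PSO outcomes| = 10

P0.a=0 P0.b=0 P1.a=1
P0.a=0 P0.b=0 P1.a=2
P0.a=0 P0.b=1 P1.a=1
P0.a=0 P0.b=1 P1.a=2
P0.a=0 P0.b=2 P1.a=1
P0.a=0 P0.b=2 P1.a=2
P0.a=1 P0.b=0 P1.a=2
P0.a=1 P0.b=1 P1.a=1
P0.a=1 P0.b=1 P1.a=2
P0.a=1 P0.b=2 P1.a=2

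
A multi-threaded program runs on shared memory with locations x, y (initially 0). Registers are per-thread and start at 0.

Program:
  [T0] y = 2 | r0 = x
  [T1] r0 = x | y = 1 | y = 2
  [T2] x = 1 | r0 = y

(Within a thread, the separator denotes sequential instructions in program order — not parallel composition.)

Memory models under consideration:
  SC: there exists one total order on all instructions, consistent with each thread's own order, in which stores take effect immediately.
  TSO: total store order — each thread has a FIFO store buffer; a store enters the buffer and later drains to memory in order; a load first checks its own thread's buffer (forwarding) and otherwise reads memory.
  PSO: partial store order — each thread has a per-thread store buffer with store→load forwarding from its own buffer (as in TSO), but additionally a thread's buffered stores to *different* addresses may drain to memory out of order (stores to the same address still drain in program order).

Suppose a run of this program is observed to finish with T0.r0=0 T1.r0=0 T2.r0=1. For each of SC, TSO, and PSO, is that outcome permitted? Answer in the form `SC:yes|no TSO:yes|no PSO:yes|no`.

SC:yes TSO:yes PSO:yes

outcome vector order: (T0.r0,T1.r0,T2.r0)
SC (10): 001; 002; 011; 012; 100; 101; 102; 110; 111; 112
TSO (12): 000; 001; 002; 010; 011; 012; 100; 101; 102; 110; 111; 112
PSO (12): 000; 001; 002; 010; 011; 012; 100; 101; 102; 110; 111; 112
target 001 ∈ {SC,TSO,PSO}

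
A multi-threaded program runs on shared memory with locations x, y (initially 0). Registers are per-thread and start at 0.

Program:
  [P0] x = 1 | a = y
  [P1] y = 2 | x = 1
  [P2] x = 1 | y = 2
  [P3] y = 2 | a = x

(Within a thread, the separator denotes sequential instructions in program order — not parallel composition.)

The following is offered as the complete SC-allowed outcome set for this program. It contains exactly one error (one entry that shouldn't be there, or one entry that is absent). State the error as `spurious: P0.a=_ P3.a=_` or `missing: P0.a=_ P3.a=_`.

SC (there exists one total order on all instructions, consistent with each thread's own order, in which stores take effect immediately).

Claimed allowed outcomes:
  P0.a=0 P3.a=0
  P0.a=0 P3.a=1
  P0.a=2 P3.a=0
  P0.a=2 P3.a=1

spurious: P0.a=0 P3.a=0

outcome vector order: (P0.a,P3.a)
[SC] allowed = {01; 20; 21}
claimed∖SC = {00}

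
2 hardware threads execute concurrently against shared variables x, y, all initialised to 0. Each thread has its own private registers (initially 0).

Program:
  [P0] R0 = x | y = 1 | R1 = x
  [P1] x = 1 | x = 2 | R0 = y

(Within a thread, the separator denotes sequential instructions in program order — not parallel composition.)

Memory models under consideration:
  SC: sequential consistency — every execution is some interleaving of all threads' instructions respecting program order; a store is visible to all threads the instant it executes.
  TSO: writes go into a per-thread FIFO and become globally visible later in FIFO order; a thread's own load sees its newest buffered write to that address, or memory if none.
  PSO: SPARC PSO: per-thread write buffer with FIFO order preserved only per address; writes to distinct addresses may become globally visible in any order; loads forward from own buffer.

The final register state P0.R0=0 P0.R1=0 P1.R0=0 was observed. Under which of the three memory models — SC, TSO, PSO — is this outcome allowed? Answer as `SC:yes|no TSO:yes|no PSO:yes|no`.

SC:no TSO:yes PSO:yes

outcome vector order: (P0.R0,P0.R1,P1.R0)
SC (9): (0,0,1), (0,1,1), (0,2,0), (0,2,1), (1,1,1), (1,2,0), (1,2,1), (2,2,0), (2,2,1)
TSO (12): (0,0,0), (0,0,1), (0,1,0), (0,1,1), (0,2,0), (0,2,1), (1,1,0), (1,1,1), (1,2,0), (1,2,1), (2,2,0), (2,2,1)
PSO (12): (0,0,0), (0,0,1), (0,1,0), (0,1,1), (0,2,0), (0,2,1), (1,1,0), (1,1,1), (1,2,0), (1,2,1), (2,2,0), (2,2,1)
target (0,0,0) ∈ {TSO,PSO}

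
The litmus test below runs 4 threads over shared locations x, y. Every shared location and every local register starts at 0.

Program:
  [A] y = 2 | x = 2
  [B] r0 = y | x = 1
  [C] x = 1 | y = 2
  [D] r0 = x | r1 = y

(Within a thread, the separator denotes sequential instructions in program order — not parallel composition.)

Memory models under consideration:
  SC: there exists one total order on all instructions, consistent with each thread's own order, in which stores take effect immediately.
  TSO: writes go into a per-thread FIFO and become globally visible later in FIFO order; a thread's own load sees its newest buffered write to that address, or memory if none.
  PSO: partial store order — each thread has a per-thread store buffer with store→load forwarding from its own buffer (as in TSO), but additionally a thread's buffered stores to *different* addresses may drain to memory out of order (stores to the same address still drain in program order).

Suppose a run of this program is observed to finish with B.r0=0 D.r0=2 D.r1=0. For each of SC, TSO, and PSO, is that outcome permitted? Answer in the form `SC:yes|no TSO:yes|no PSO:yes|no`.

SC:no TSO:no PSO:yes

outcome vector order: (B.r0,D.r0,D.r1)
[SC] allowed = {<0 0 0>, <0 0 2>, <0 1 0>, <0 1 2>, <0 2 2>, <2 0 0>, <2 0 2>, <2 1 0>, <2 1 2>, <2 2 2>}
[TSO] allowed = {<0 0 0>, <0 0 2>, <0 1 0>, <0 1 2>, <0 2 2>, <2 0 0>, <2 0 2>, <2 1 0>, <2 1 2>, <2 2 2>}
[PSO] allowed = {<0 0 0>, <0 0 2>, <0 1 0>, <0 1 2>, <0 2 0>, <0 2 2>, <2 0 0>, <2 0 2>, <2 1 0>, <2 1 2>, <2 2 0>, <2 2 2>}
target <0 2 0> ∈ {PSO}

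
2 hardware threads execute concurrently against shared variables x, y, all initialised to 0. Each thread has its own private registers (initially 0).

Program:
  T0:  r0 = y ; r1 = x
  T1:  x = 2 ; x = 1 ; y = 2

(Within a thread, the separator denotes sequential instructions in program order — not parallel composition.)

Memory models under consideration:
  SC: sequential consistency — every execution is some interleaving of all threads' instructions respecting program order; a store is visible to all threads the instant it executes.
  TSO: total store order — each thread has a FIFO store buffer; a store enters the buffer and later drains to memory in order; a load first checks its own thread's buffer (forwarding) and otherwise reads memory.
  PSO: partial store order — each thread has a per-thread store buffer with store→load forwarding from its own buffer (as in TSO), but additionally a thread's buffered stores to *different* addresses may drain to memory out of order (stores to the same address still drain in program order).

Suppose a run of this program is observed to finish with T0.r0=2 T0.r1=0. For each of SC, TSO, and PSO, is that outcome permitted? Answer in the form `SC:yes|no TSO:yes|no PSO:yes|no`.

outcome vector order: (T0.r0,T0.r1)
SC (4): <0 0>, <0 1>, <0 2>, <2 1>
TSO (4): <0 0>, <0 1>, <0 2>, <2 1>
PSO (6): <0 0>, <0 1>, <0 2>, <2 0>, <2 1>, <2 2>
target <2 0> ∈ {PSO}

SC:no TSO:no PSO:yes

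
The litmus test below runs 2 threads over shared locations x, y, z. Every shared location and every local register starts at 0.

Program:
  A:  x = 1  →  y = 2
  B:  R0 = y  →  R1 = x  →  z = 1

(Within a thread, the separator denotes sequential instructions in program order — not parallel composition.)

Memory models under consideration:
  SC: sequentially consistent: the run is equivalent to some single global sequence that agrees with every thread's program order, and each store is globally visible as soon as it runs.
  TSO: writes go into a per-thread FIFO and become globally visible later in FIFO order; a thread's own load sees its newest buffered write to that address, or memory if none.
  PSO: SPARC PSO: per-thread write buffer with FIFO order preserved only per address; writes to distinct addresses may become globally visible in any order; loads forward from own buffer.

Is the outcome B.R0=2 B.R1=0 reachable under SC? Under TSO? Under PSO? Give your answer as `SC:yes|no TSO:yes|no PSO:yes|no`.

outcome vector order: (B.R0,B.R1)
SC: 3 outcomes — {(0,0); (0,1); (2,1)}
TSO: 3 outcomes — {(0,0); (0,1); (2,1)}
PSO: 4 outcomes — {(0,0); (0,1); (2,0); (2,1)}
target (2,0) ∈ {PSO}

SC:no TSO:no PSO:yes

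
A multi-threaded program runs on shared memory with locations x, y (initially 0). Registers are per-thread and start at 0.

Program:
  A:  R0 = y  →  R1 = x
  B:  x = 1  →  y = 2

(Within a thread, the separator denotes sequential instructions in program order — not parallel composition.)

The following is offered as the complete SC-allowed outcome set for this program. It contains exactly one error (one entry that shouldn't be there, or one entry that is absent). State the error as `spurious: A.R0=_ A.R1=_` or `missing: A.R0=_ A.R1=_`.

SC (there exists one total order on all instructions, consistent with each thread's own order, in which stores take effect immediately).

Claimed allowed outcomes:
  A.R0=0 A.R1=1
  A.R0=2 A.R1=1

missing: A.R0=0 A.R1=0

outcome vector order: (A.R0,A.R1)
SC (3): 00, 01, 21
SC∖claimed = {00}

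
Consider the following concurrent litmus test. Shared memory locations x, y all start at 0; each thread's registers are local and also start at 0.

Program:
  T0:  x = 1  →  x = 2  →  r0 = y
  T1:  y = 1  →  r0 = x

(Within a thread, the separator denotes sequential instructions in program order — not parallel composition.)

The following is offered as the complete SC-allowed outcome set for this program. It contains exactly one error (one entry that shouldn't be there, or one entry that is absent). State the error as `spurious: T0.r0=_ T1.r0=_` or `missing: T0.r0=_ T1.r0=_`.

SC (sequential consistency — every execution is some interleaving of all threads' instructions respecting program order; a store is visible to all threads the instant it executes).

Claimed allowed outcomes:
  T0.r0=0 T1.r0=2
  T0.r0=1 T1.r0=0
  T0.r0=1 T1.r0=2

outcome vector order: (T0.r0,T1.r0)
SC: 4 outcomes — {0/2, 1/0, 1/1, 1/2}
SC∖claimed = {1/1}

missing: T0.r0=1 T1.r0=1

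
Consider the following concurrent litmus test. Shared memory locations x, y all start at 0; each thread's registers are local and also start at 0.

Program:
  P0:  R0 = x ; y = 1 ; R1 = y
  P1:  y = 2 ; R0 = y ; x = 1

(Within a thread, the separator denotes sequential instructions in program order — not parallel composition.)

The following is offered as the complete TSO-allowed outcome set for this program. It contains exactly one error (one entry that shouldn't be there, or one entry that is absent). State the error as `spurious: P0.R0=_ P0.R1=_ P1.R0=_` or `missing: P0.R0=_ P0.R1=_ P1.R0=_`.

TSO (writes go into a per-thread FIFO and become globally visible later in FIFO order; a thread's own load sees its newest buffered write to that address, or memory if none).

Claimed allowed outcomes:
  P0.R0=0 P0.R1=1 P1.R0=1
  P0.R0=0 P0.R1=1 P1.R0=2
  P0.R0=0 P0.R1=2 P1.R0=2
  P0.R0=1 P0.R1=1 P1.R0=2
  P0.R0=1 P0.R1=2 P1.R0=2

outcome vector order: (P0.R0,P0.R1,P1.R0)
[TSO] allowed = {011, 012, 022, 112}
claimed∖TSO = {122}

spurious: P0.R0=1 P0.R1=2 P1.R0=2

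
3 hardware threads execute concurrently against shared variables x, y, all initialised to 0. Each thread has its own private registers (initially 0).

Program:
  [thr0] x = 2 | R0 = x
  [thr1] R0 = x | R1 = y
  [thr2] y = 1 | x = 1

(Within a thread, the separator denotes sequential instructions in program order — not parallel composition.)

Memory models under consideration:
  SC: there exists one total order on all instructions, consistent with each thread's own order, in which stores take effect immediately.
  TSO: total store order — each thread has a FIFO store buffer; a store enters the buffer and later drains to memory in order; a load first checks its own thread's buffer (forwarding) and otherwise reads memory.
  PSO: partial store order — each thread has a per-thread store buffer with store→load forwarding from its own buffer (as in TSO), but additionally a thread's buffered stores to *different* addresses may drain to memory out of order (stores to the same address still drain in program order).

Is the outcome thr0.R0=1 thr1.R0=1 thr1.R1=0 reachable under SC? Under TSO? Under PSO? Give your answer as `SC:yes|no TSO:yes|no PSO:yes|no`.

SC:no TSO:no PSO:yes

outcome vector order: (thr0.R0,thr1.R0,thr1.R1)
SC: 10 outcomes — {100; 101; 111; 120; 121; 200; 201; 211; 220; 221}
TSO: 10 outcomes — {100; 101; 111; 120; 121; 200; 201; 211; 220; 221}
PSO: 12 outcomes — {100; 101; 110; 111; 120; 121; 200; 201; 210; 211; 220; 221}
target 110 ∈ {PSO}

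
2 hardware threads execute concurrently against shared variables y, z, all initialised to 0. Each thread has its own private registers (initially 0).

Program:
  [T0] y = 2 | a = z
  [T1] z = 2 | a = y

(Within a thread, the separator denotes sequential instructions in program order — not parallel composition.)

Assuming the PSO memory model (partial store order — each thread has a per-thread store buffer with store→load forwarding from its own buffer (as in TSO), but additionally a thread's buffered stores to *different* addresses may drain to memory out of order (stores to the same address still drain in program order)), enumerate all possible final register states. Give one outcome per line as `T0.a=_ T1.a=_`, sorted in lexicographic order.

T0.a=0 T1.a=0
T0.a=0 T1.a=2
T0.a=2 T1.a=0
T0.a=2 T1.a=2

outcome vector order: (T0.a,T1.a)
|PSO outcomes| = 4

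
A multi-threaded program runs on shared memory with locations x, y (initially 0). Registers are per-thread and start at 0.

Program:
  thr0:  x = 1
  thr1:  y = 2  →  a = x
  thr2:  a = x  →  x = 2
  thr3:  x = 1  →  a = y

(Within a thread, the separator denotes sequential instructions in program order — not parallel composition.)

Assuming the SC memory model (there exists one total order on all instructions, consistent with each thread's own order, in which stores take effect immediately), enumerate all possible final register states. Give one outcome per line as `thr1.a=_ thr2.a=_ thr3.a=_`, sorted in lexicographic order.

thr1.a=0 thr2.a=0 thr3.a=2
thr1.a=0 thr2.a=1 thr3.a=2
thr1.a=1 thr2.a=0 thr3.a=0
thr1.a=1 thr2.a=0 thr3.a=2
thr1.a=1 thr2.a=1 thr3.a=0
thr1.a=1 thr2.a=1 thr3.a=2
thr1.a=2 thr2.a=0 thr3.a=0
thr1.a=2 thr2.a=0 thr3.a=2
thr1.a=2 thr2.a=1 thr3.a=0
thr1.a=2 thr2.a=1 thr3.a=2

outcome vector order: (thr1.a,thr2.a,thr3.a)
|SC outcomes| = 10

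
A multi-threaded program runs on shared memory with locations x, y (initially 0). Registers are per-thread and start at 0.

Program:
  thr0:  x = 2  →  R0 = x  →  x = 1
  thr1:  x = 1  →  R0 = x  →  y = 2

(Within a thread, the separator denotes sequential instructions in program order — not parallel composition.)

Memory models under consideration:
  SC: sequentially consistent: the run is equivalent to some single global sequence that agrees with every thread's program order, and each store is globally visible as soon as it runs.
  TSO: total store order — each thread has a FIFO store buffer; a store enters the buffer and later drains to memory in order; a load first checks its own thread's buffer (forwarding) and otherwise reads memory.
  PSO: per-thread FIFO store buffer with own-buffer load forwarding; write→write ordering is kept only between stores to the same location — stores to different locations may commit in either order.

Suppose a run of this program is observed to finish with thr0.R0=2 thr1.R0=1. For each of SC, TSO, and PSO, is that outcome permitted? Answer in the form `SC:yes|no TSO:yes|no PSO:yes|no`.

SC:yes TSO:yes PSO:yes

outcome vector order: (thr0.R0,thr1.R0)
under SC → <1 1>, <2 1>, <2 2>
under TSO → <1 1>, <2 1>, <2 2>
under PSO → <1 1>, <2 1>, <2 2>
target <2 1> ∈ {SC,TSO,PSO}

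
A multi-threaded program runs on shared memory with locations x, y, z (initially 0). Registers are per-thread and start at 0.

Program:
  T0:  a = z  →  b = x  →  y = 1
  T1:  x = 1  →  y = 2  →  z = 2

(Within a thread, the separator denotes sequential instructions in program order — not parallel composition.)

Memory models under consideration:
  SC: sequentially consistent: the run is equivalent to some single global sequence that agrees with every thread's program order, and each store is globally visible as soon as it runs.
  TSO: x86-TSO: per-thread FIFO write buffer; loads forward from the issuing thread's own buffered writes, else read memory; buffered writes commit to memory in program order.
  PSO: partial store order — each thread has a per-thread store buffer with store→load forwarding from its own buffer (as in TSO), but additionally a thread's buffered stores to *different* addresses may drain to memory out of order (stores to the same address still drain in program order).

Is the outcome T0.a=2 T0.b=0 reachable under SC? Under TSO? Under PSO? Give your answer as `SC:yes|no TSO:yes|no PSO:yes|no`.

SC:no TSO:no PSO:yes

outcome vector order: (T0.a,T0.b)
SC: 3 outcomes — {(0,0), (0,1), (2,1)}
TSO: 3 outcomes — {(0,0), (0,1), (2,1)}
PSO: 4 outcomes — {(0,0), (0,1), (2,0), (2,1)}
target (2,0) ∈ {PSO}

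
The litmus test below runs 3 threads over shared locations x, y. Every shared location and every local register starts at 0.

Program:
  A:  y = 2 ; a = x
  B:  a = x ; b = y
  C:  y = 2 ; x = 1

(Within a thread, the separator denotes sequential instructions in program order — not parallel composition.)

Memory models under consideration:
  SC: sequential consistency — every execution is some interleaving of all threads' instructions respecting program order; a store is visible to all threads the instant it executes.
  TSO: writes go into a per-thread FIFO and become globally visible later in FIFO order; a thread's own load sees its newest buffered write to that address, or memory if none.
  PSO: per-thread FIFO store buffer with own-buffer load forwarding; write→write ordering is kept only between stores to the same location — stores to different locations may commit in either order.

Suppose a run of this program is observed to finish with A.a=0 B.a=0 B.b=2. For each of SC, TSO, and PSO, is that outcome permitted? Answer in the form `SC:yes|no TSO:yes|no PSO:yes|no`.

SC:yes TSO:yes PSO:yes

outcome vector order: (A.a,B.a,B.b)
SC (6): 000; 002; 012; 100; 102; 112
TSO (6): 000; 002; 012; 100; 102; 112
PSO (8): 000; 002; 010; 012; 100; 102; 110; 112
target 002 ∈ {SC,TSO,PSO}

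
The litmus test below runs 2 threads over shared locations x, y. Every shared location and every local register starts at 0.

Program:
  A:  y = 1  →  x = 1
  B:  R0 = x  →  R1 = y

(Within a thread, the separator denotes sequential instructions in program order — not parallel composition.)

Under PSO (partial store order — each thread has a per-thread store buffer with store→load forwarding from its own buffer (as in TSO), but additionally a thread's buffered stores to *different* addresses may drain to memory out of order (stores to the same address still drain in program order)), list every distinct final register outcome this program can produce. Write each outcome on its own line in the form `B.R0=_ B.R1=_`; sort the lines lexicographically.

B.R0=0 B.R1=0
B.R0=0 B.R1=1
B.R0=1 B.R1=0
B.R0=1 B.R1=1

outcome vector order: (B.R0,B.R1)
|PSO outcomes| = 4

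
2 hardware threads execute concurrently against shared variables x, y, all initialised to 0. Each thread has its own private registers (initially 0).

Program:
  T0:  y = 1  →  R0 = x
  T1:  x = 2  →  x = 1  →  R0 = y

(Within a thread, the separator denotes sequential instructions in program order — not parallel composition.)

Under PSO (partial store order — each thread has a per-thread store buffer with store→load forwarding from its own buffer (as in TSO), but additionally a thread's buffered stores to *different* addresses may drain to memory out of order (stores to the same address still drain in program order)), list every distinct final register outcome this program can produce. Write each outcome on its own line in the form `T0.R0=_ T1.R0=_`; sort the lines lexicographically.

outcome vector order: (T0.R0,T1.R0)
|PSO outcomes| = 6

T0.R0=0 T1.R0=0
T0.R0=0 T1.R0=1
T0.R0=1 T1.R0=0
T0.R0=1 T1.R0=1
T0.R0=2 T1.R0=0
T0.R0=2 T1.R0=1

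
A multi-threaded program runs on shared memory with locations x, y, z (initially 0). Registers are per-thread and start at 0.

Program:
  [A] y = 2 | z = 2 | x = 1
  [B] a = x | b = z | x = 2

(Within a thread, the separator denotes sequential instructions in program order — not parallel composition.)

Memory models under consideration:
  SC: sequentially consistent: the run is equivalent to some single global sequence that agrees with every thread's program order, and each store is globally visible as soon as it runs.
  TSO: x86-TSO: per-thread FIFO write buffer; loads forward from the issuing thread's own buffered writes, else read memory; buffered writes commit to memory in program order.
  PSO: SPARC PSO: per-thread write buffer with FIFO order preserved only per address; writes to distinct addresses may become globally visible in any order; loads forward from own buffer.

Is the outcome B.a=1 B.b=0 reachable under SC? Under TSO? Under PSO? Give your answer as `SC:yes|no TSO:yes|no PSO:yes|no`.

outcome vector order: (B.a,B.b)
[SC] allowed = {(0,0); (0,2); (1,2)}
[TSO] allowed = {(0,0); (0,2); (1,2)}
[PSO] allowed = {(0,0); (0,2); (1,0); (1,2)}
target (1,0) ∈ {PSO}

SC:no TSO:no PSO:yes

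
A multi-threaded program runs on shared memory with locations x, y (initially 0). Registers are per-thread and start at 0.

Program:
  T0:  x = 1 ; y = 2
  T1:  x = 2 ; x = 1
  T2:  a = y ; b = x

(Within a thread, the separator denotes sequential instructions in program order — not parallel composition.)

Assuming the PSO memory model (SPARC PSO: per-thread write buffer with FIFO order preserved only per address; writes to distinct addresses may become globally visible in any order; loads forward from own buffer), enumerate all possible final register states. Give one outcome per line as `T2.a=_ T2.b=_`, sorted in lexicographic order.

T2.a=0 T2.b=0
T2.a=0 T2.b=1
T2.a=0 T2.b=2
T2.a=2 T2.b=0
T2.a=2 T2.b=1
T2.a=2 T2.b=2

outcome vector order: (T2.a,T2.b)
|PSO outcomes| = 6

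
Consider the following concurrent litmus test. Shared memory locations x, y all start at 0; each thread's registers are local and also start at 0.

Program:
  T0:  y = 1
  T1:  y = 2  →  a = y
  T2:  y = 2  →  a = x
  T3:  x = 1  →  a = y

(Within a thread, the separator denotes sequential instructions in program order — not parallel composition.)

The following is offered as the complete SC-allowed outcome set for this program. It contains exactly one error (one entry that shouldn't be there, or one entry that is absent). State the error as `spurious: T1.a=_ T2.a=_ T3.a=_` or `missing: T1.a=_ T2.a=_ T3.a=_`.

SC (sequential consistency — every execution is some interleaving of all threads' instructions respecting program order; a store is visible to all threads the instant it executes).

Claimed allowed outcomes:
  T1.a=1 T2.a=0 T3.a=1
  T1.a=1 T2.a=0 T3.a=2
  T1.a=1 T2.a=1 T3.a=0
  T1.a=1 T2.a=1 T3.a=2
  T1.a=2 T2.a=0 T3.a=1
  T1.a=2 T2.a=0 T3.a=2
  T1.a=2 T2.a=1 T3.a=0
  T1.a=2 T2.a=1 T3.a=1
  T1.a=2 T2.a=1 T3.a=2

outcome vector order: (T1.a,T2.a,T3.a)
SC (10): 1/0/1; 1/0/2; 1/1/0; 1/1/1; 1/1/2; 2/0/1; 2/0/2; 2/1/0; 2/1/1; 2/1/2
SC∖claimed = {1/1/1}

missing: T1.a=1 T2.a=1 T3.a=1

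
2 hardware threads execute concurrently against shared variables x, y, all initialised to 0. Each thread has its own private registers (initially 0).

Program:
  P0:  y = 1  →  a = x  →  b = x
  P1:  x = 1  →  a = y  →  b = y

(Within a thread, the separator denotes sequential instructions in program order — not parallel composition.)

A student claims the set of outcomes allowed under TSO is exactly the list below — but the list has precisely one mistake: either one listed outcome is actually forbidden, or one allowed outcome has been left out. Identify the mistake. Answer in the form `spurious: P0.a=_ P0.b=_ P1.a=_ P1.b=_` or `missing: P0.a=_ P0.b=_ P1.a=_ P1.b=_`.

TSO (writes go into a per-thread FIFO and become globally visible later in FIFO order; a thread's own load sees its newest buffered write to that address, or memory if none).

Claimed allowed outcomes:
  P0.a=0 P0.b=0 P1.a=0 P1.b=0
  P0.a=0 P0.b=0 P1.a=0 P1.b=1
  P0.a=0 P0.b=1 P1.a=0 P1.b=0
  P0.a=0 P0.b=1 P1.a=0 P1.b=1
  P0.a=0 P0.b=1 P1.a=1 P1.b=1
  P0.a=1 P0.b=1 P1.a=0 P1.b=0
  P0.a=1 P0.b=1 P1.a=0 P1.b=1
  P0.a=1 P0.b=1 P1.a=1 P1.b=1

outcome vector order: (P0.a,P0.b,P1.a,P1.b)
TSO: 9 outcomes — {(0,0,0,0), (0,0,0,1), (0,0,1,1), (0,1,0,0), (0,1,0,1), (0,1,1,1), (1,1,0,0), (1,1,0,1), (1,1,1,1)}
TSO∖claimed = {(0,0,1,1)}

missing: P0.a=0 P0.b=0 P1.a=1 P1.b=1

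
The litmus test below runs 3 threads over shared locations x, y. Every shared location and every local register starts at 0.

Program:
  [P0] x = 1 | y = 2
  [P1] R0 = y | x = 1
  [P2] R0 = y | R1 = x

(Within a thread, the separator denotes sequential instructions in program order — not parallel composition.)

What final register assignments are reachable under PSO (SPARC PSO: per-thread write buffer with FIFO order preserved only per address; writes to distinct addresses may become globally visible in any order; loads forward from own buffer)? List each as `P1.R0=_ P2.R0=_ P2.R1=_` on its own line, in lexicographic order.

P1.R0=0 P2.R0=0 P2.R1=0
P1.R0=0 P2.R0=0 P2.R1=1
P1.R0=0 P2.R0=2 P2.R1=0
P1.R0=0 P2.R0=2 P2.R1=1
P1.R0=2 P2.R0=0 P2.R1=0
P1.R0=2 P2.R0=0 P2.R1=1
P1.R0=2 P2.R0=2 P2.R1=0
P1.R0=2 P2.R0=2 P2.R1=1

outcome vector order: (P1.R0,P2.R0,P2.R1)
|PSO outcomes| = 8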